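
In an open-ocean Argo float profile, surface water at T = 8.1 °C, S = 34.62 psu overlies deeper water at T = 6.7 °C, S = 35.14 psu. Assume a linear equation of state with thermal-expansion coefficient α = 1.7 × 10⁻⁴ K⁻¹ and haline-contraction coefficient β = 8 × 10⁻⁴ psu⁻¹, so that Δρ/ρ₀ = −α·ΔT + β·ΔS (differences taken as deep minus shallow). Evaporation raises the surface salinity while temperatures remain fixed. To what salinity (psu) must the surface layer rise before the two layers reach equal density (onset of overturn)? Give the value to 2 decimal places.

Neutral buoyancy requires −α(T_deep − T_surf) + β(S_deep − S_surf′) = 0.
S_surf′ = S_deep − (α/β)·ΔT = 35.14 − (1.7 × 10⁻⁴/8 × 10⁻⁴)·(-1.4) = 35.4375 psu.
Increase required: 35.4375 − 34.62 = 0.8175 psu.

35.44 psu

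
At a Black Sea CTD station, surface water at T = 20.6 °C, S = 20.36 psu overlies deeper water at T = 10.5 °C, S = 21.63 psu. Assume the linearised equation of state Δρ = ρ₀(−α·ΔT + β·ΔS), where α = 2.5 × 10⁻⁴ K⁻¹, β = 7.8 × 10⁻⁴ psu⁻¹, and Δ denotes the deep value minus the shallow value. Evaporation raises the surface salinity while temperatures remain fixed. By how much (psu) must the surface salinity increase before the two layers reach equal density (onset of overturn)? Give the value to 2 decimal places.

4.51 psu

Neutral buoyancy requires −α(T_deep − T_surf) + β(S_deep − S_surf′) = 0.
S_surf′ = S_deep − (α/β)·ΔT = 21.63 − (2.5 × 10⁻⁴/7.8 × 10⁻⁴)·(-10.1) = 24.8672 psu.
Increase required: 24.8672 − 20.36 = 4.5072 psu.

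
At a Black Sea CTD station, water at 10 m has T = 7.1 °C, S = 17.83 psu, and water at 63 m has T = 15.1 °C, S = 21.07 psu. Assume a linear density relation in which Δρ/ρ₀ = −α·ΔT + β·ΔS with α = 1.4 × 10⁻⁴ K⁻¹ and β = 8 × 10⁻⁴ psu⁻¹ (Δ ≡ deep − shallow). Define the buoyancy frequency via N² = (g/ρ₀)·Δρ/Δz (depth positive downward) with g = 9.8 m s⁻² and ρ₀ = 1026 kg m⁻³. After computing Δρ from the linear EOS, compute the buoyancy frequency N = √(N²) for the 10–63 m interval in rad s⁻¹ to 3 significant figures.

0.0165 rad s⁻¹

ΔT = +8.0 K, ΔS = +3.24 psu (deep − shallow).
Δρ/ρ₀ = −αΔT + βΔS = -1.12 × 10⁻³ + 2.592 × 10⁻³ = 1.472 × 10⁻³, so Δρ ≈ 1.510 kg m⁻³.
N² = (g/ρ₀)·Δρ/Δz = g·(Δρ/ρ₀)/Δz = 9.8 × 1.472 × 10⁻³ / 53 = 2.7218 × 10⁻⁴ s⁻².
N = √(2.7218 × 10⁻⁴) = 0.016498 rad s⁻¹ ≈ 0.0165 rad s⁻¹.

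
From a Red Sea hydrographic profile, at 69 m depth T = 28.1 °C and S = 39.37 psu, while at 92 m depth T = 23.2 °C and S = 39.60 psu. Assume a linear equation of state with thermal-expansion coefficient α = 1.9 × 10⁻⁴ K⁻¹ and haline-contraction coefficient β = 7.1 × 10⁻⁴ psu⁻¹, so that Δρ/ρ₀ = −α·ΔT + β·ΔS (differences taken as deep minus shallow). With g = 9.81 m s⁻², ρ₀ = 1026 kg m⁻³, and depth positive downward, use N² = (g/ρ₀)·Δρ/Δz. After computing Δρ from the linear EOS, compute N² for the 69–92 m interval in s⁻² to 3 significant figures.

ΔT = -4.9 K, ΔS = +0.23 psu (deep − shallow).
Δρ/ρ₀ = −αΔT + βΔS = 9.31 × 10⁻⁴ + 1.633 × 10⁻⁴ = 1.0943 × 10⁻³, so Δρ ≈ 1.123 kg m⁻³.
N² = (g/ρ₀)·Δρ/Δz = g·(Δρ/ρ₀)/Δz = 9.81 × 1.0943 × 10⁻³ / 23 = 4.6674 × 10⁻⁴ s⁻² ≈ 4.67 × 10⁻⁴ s⁻².

4.67 × 10⁻⁴ s⁻²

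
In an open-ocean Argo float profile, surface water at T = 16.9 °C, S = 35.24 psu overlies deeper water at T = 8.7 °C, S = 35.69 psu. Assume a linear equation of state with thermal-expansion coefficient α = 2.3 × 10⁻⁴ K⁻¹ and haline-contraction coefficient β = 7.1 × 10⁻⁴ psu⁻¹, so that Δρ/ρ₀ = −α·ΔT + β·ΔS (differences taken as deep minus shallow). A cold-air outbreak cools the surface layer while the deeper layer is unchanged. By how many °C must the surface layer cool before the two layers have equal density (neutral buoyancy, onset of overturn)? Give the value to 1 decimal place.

9.6 °C

Neutral buoyancy requires Δρ = 0, i.e. −α(T_deep − T_surf′) + β(S_deep − S_surf) = 0.
T_surf′ = T_deep − (β/α)·ΔS = 8.7 − (7.1 × 10⁻⁴/2.3 × 10⁻⁴)·(+0.45) = 7.311 °C.
Cooling required: 16.9 − (7.311) = 9.589 °C.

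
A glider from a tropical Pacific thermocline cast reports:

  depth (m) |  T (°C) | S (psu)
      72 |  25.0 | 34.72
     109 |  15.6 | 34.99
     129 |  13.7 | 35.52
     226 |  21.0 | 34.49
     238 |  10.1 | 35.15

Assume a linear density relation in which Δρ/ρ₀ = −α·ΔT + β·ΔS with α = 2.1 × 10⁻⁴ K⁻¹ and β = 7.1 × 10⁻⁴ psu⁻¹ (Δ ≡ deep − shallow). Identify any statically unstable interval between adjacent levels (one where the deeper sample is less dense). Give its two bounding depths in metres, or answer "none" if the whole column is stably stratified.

Evaluate Δρ/ρ₀ = −αΔT + βΔS across each adjacent pair:
  72–109 m: −αΔT+βΔS = −(2.1 × 10⁻⁴)(-9.4)+(7.1 × 10⁻⁴)(+0.27) = 2.2 × 10⁻³ → stable
  109–129 m: −αΔT+βΔS = −(2.1 × 10⁻⁴)(-1.9)+(7.1 × 10⁻⁴)(+0.53) = 7.8 × 10⁻⁴ → stable
  129–226 m: −αΔT+βΔS = −(2.1 × 10⁻⁴)(+7.3)+(7.1 × 10⁻⁴)(-1.03) = -2.3 × 10⁻³ → UNSTABLE
  226–238 m: −αΔT+βΔS = −(2.1 × 10⁻⁴)(-10.9)+(7.1 × 10⁻⁴)(+0.66) = 2.8 × 10⁻³ → stable
The 129–226 m interval has Δρ < 0: lighter water underlies denser water.

129–226 m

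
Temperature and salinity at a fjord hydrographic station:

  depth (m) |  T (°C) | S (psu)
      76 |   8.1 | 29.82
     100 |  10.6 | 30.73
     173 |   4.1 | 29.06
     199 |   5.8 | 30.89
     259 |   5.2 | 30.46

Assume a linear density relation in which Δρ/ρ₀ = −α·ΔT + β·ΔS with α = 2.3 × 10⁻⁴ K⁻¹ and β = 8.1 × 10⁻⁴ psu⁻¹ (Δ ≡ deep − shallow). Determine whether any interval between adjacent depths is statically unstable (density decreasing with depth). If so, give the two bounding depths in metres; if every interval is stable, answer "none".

199–259 m

Evaluate Δρ/ρ₀ = −αΔT + βΔS across each adjacent pair:
  76–100 m: −αΔT+βΔS = −(2.3 × 10⁻⁴)(+2.5)+(8.1 × 10⁻⁴)(+0.91) = 1.6 × 10⁻⁴ → stable
  100–173 m: −αΔT+βΔS = −(2.3 × 10⁻⁴)(-6.5)+(8.1 × 10⁻⁴)(-1.67) = 1.4 × 10⁻⁴ → stable
  173–199 m: −αΔT+βΔS = −(2.3 × 10⁻⁴)(+1.7)+(8.1 × 10⁻⁴)(+1.83) = 1.1 × 10⁻³ → stable
  199–259 m: −αΔT+βΔS = −(2.3 × 10⁻⁴)(-0.6)+(8.1 × 10⁻⁴)(-0.43) = -2.1 × 10⁻⁴ → UNSTABLE
The 199–259 m interval has Δρ < 0: lighter water underlies denser water.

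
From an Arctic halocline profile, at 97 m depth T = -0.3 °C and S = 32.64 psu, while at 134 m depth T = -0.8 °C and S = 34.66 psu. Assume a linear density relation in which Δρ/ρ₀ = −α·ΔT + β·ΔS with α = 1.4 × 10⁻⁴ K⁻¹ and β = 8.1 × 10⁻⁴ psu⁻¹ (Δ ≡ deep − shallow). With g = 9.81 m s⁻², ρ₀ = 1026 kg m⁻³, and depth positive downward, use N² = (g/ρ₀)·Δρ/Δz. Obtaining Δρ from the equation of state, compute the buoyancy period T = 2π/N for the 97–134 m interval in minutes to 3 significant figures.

ΔT = -0.5 K, ΔS = +2.02 psu (deep − shallow).
Δρ/ρ₀ = −αΔT + βΔS = 7.00 × 10⁻⁵ + 1.6362 × 10⁻³ = 1.7062 × 10⁻³, so Δρ ≈ 1.751 kg m⁻³.
N² = (g/ρ₀)·Δρ/Δz = g·(Δρ/ρ₀)/Δz = 9.81 × 1.7062 × 10⁻³ / 37 = 4.5237 × 10⁻⁴ s⁻².
N = √(4.5237 × 10⁻⁴) = 0.021269 rad s⁻¹ → T = 2π/N = 295.42 s = 4.9237 min ≈ 4.92 min.

4.92 min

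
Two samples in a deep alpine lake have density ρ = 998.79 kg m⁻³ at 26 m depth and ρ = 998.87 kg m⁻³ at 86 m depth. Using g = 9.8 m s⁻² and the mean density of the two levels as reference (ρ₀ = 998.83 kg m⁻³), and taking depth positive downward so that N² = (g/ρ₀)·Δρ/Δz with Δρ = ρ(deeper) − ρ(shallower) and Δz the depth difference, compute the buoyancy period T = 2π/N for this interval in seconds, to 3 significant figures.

1.74 × 10³ s

Δρ = 998.87 − 998.79 = 0.08 kg m⁻³ over Δz = 86 − 26 = 60 m.
N² = (9.8/998.83) × (0.08/60) = 1.3082 × 10⁻⁵ s⁻².
N = √(1.3082 × 10⁻⁵) = 3.6169 × 10⁻³ rad s⁻¹, so T = 2π/N = 1.7372 × 10³ s ≈ 1.74 × 10³ s.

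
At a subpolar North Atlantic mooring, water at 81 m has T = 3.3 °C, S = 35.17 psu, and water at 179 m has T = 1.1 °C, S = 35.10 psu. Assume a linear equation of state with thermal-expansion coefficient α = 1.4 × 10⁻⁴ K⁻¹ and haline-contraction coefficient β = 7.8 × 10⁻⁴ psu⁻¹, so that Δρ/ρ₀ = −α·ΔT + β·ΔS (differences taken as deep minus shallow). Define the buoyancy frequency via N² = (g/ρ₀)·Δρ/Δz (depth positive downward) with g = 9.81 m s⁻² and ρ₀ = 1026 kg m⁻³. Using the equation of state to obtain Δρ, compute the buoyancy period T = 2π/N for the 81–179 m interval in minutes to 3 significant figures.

ΔT = -2.2 K, ΔS = -0.07 psu (deep − shallow).
Δρ/ρ₀ = −αΔT + βΔS = 3.08 × 10⁻⁴ − 5.46 × 10⁻⁵ = 2.534 × 10⁻⁴, so Δρ ≈ 0.2600 kg m⁻³.
N² = (g/ρ₀)·Δρ/Δz = g·(Δρ/ρ₀)/Δz = 9.81 × 2.534 × 10⁻⁴ / 98 = 2.5366 × 10⁻⁵ s⁻².
N = √(2.5366 × 10⁻⁵) = 5.0365 × 10⁻³ rad s⁻¹ → T = 2π/N = 1.2475 × 10³ s = 20.792 min ≈ 20.8 min.

20.8 min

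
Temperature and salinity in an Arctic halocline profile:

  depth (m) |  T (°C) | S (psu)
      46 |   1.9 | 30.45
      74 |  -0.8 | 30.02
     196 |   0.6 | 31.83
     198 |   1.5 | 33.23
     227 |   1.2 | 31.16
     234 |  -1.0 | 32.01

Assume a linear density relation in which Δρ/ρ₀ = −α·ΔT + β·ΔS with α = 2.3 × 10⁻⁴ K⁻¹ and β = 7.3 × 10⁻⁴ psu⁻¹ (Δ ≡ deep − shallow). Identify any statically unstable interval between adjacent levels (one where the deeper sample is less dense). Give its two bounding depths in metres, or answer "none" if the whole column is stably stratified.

Evaluate Δρ/ρ₀ = −αΔT + βΔS across each adjacent pair:
  46–74 m: −αΔT+βΔS = −(2.3 × 10⁻⁴)(-2.7)+(7.3 × 10⁻⁴)(-0.43) = 3.1 × 10⁻⁴ → stable
  74–196 m: −αΔT+βΔS = −(2.3 × 10⁻⁴)(+1.4)+(7.3 × 10⁻⁴)(+1.81) = 1.0 × 10⁻³ → stable
  196–198 m: −αΔT+βΔS = −(2.3 × 10⁻⁴)(+0.9)+(7.3 × 10⁻⁴)(+1.40) = 8.1 × 10⁻⁴ → stable
  198–227 m: −αΔT+βΔS = −(2.3 × 10⁻⁴)(-0.3)+(7.3 × 10⁻⁴)(-2.07) = -1.4 × 10⁻³ → UNSTABLE
  227–234 m: −αΔT+βΔS = −(2.3 × 10⁻⁴)(-2.2)+(7.3 × 10⁻⁴)(+0.85) = 1.1 × 10⁻³ → stable
The 198–227 m interval has Δρ < 0: lighter water underlies denser water.

198–227 m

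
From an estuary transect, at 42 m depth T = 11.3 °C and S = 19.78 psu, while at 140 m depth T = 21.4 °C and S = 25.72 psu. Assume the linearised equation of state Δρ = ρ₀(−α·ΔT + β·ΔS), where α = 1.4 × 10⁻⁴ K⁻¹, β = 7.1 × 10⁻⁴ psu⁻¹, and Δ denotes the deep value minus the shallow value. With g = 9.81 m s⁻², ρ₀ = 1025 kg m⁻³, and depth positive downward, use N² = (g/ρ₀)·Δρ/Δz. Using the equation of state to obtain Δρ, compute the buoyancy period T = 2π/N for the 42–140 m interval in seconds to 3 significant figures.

ΔT = +10.1 K, ΔS = +5.94 psu (deep − shallow).
Δρ/ρ₀ = −αΔT + βΔS = -1.414 × 10⁻³ + 4.2174 × 10⁻³ = 2.8034 × 10⁻³, so Δρ ≈ 2.873 kg m⁻³.
N² = (g/ρ₀)·Δρ/Δz = g·(Δρ/ρ₀)/Δz = 9.81 × 2.8034 × 10⁻³ / 98 = 2.8063 × 10⁻⁴ s⁻².
N = √(2.8063 × 10⁻⁴) = 0.016752 rad s⁻¹ → T = 2π/N = 375.07 s ≈ 375 s.

375 s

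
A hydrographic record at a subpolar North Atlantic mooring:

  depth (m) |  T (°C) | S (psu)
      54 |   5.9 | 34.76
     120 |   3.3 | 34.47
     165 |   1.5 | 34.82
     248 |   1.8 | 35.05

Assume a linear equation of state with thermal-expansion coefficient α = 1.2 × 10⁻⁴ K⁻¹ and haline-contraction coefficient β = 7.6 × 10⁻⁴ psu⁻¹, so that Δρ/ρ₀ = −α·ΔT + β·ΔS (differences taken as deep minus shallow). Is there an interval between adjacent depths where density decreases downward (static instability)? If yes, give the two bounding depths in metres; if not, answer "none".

Evaluate Δρ/ρ₀ = −αΔT + βΔS across each adjacent pair:
  54–120 m: −αΔT+βΔS = −(1.2 × 10⁻⁴)(-2.6)+(7.6 × 10⁻⁴)(-0.29) = 9.2 × 10⁻⁵ → stable
  120–165 m: −αΔT+βΔS = −(1.2 × 10⁻⁴)(-1.8)+(7.6 × 10⁻⁴)(+0.35) = 4.8 × 10⁻⁴ → stable
  165–248 m: −αΔT+βΔS = −(1.2 × 10⁻⁴)(+0.3)+(7.6 × 10⁻⁴)(+0.23) = 1.4 × 10⁻⁴ → stable
Every interval has Δρ > 0: the column is stably stratified throughout.

none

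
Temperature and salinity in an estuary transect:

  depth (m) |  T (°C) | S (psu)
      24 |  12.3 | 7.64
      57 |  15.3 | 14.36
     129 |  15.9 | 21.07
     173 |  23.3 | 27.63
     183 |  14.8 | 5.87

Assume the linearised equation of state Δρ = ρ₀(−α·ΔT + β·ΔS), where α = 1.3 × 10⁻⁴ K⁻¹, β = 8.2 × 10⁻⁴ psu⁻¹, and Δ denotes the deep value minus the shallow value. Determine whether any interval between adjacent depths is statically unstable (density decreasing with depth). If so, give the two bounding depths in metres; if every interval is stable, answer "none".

173–183 m

Evaluate Δρ/ρ₀ = −αΔT + βΔS across each adjacent pair:
  24–57 m: −αΔT+βΔS = −(1.3 × 10⁻⁴)(+3.0)+(8.2 × 10⁻⁴)(+6.72) = 5.1 × 10⁻³ → stable
  57–129 m: −αΔT+βΔS = −(1.3 × 10⁻⁴)(+0.6)+(8.2 × 10⁻⁴)(+6.71) = 5.4 × 10⁻³ → stable
  129–173 m: −αΔT+βΔS = −(1.3 × 10⁻⁴)(+7.4)+(8.2 × 10⁻⁴)(+6.56) = 4.4 × 10⁻³ → stable
  173–183 m: −αΔT+βΔS = −(1.3 × 10⁻⁴)(-8.5)+(8.2 × 10⁻⁴)(-21.76) = -0.017 → UNSTABLE
The 173–183 m interval has Δρ < 0: lighter water underlies denser water.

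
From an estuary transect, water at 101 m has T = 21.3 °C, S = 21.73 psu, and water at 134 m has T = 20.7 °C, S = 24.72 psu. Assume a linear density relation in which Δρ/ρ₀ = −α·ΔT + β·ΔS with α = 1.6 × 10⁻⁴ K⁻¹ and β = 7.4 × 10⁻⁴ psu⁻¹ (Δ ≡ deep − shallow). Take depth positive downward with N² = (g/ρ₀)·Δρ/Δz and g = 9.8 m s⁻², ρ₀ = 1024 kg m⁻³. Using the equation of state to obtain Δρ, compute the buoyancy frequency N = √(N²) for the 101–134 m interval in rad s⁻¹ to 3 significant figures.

ΔT = -0.6 K, ΔS = +2.99 psu (deep − shallow).
Δρ/ρ₀ = −αΔT + βΔS = 9.60 × 10⁻⁵ + 2.2126 × 10⁻³ = 2.3086 × 10⁻³, so Δρ ≈ 2.364 kg m⁻³.
N² = (g/ρ₀)·Δρ/Δz = g·(Δρ/ρ₀)/Δz = 9.8 × 2.3086 × 10⁻³ / 33 = 6.8558 × 10⁻⁴ s⁻².
N = √(6.8558 × 10⁻⁴) = 0.026184 rad s⁻¹ ≈ 0.0262 rad s⁻¹.

0.0262 rad s⁻¹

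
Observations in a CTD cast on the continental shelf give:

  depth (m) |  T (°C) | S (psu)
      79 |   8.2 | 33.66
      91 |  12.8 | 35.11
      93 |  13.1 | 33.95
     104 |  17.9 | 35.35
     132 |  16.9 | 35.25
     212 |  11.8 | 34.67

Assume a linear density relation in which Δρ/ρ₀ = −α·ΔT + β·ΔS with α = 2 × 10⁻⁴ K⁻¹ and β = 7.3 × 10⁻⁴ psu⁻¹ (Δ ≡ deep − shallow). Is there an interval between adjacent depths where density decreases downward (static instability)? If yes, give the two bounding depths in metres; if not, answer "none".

91–93 m

Evaluate Δρ/ρ₀ = −αΔT + βΔS across each adjacent pair:
  79–91 m: −αΔT+βΔS = −(2 × 10⁻⁴)(+4.6)+(7.3 × 10⁻⁴)(+1.45) = 1.4 × 10⁻⁴ → stable
  91–93 m: −αΔT+βΔS = −(2 × 10⁻⁴)(+0.3)+(7.3 × 10⁻⁴)(-1.16) = -9.1 × 10⁻⁴ → UNSTABLE
  93–104 m: −αΔT+βΔS = −(2 × 10⁻⁴)(+4.8)+(7.3 × 10⁻⁴)(+1.40) = 6.2 × 10⁻⁵ → stable
  104–132 m: −αΔT+βΔS = −(2 × 10⁻⁴)(-1.0)+(7.3 × 10⁻⁴)(-0.10) = 1.3 × 10⁻⁴ → stable
  132–212 m: −αΔT+βΔS = −(2 × 10⁻⁴)(-5.1)+(7.3 × 10⁻⁴)(-0.58) = 6.0 × 10⁻⁴ → stable
The 91–93 m interval has Δρ < 0: lighter water underlies denser water.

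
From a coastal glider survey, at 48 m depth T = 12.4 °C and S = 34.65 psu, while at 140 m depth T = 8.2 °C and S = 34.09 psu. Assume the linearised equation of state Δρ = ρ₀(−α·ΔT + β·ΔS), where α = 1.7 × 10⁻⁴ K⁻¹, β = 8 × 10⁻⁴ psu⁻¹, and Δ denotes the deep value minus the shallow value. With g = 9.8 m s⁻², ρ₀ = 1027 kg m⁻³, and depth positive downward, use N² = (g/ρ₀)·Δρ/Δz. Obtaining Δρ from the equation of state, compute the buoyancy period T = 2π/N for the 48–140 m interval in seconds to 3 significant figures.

1.18 × 10³ s

ΔT = -4.2 K, ΔS = -0.56 psu (deep − shallow).
Δρ/ρ₀ = −αΔT + βΔS = 7.14 × 10⁻⁴ − 4.48 × 10⁻⁴ = 2.66 × 10⁻⁴, so Δρ ≈ 0.2732 kg m⁻³.
N² = (g/ρ₀)·Δρ/Δz = g·(Δρ/ρ₀)/Δz = 9.8 × 2.66 × 10⁻⁴ / 92 = 2.8335 × 10⁻⁵ s⁻².
N = √(2.8335 × 10⁻⁵) = 5.3231 × 10⁻³ rad s⁻¹ → T = 2π/N = 1.1804 × 10³ s ≈ 1.18 × 10³ s.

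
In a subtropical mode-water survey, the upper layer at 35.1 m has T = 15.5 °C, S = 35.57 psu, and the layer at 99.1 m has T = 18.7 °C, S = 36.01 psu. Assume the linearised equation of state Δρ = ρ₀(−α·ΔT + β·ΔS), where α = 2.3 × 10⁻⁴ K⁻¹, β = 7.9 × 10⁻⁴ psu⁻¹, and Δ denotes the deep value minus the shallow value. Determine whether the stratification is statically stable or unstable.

ΔT = 18.7 − 15.5 = +3.2 K and ΔS = 36.01 − 35.57 = +0.44 psu (deep − shallow).
−αΔT = -7.36 × 10⁻⁴; βΔS = 3.476 × 10⁻⁴; sum Δρ/ρ₀ = -3.884 × 10⁻⁴.
Δρ/ρ₀ < 0, so Δρ < 0: deeper water is lighter → statically unstable; the column would overturn.

unstable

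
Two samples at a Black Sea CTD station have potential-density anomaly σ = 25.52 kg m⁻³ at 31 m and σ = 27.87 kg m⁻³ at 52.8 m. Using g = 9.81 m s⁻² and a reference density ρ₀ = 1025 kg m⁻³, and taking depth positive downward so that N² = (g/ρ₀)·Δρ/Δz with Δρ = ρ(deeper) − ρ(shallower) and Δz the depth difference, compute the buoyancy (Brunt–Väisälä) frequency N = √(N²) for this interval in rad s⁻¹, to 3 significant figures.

0.0321 rad s⁻¹

Δρ = 1027.87 − 1025.52 = 2.35 kg m⁻³ over Δz = 52.8 − 31 = 21.8 m.
N² = (9.81/1025) × (2.35/21.8) = 1.0317 × 10⁻³ s⁻².
N = √(1.0317 × 10⁻³) = 0.032120 rad s⁻¹ ≈ 0.0321 rad s⁻¹.
A positive N² confirms static stability across the interval.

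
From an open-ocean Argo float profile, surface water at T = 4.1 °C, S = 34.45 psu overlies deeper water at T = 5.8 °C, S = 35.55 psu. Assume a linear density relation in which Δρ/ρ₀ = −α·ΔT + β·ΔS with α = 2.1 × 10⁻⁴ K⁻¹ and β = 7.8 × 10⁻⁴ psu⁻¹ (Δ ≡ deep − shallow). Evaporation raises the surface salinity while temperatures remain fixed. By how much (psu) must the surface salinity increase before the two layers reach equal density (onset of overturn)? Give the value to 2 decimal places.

Neutral buoyancy requires −α(T_deep − T_surf) + β(S_deep − S_surf′) = 0.
S_surf′ = S_deep − (α/β)·ΔT = 35.55 − (2.1 × 10⁻⁴/7.8 × 10⁻⁴)·(+1.7) = 35.0923 psu.
Increase required: 35.0923 − 34.45 = 0.6423 psu.

0.64 psu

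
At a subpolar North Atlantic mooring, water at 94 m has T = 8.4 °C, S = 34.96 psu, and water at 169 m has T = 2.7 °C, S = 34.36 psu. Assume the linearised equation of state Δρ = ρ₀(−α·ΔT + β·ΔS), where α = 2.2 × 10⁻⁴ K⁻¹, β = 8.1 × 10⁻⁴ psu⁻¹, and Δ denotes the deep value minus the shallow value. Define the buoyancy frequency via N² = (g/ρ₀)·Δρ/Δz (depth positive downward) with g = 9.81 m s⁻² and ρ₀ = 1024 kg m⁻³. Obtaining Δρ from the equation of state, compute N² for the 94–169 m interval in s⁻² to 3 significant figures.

ΔT = -5.7 K, ΔS = -0.60 psu (deep − shallow).
Δρ/ρ₀ = −αΔT + βΔS = 1.254 × 10⁻³ − 4.86 × 10⁻⁴ = 7.68 × 10⁻⁴, so Δρ ≈ 0.7864 kg m⁻³.
N² = (g/ρ₀)·Δρ/Δz = g·(Δρ/ρ₀)/Δz = 9.81 × 7.68 × 10⁻⁴ / 75 = 1.0045 × 10⁻⁴ s⁻² ≈ 1.00 × 10⁻⁴ s⁻².

1.00 × 10⁻⁴ s⁻²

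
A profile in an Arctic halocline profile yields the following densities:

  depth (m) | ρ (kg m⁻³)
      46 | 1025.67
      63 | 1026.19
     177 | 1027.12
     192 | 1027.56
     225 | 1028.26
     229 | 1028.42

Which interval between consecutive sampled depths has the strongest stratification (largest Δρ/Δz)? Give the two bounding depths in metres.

225–229 m

Compute the density gradient over each adjacent pair:
  46–63 m: Δρ/Δz = 0.52/17 = 0.031 kg m⁻⁴
  63–177 m: Δρ/Δz = 0.93/114 = 8.2 × 10⁻³ kg m⁻⁴
  177–192 m: Δρ/Δz = 0.44/15 = 0.029 kg m⁻⁴
  192–225 m: Δρ/Δz = 0.70/33 = 0.021 kg m⁻⁴
  225–229 m: Δρ/Δz = 0.16/4 = 0.040 kg m⁻⁴
The largest gradient is in the 225–229 m interval — the pycnocline.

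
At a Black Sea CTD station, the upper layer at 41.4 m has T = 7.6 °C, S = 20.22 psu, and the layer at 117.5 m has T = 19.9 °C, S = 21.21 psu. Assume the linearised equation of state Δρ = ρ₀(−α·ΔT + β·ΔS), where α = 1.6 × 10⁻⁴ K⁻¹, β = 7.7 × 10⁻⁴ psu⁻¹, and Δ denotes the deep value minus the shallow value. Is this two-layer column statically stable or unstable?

ΔT = 19.9 − 7.6 = +12.3 K and ΔS = 21.21 − 20.22 = +0.99 psu (deep − shallow).
−αΔT = -1.968 × 10⁻³; βΔS = 7.623 × 10⁻⁴; sum Δρ/ρ₀ = -1.2057 × 10⁻³.
Δρ/ρ₀ < 0, so Δρ < 0: deeper water is lighter → statically unstable; the column would overturn.

unstable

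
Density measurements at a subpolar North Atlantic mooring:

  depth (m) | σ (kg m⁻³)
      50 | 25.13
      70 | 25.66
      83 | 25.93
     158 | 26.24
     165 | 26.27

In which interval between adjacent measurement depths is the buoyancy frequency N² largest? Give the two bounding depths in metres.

Compute the density gradient over each adjacent pair:
  50–70 m: Δρ/Δz = 0.53/20 = 0.027 kg m⁻⁴
  70–83 m: Δρ/Δz = 0.27/13 = 0.021 kg m⁻⁴
  83–158 m: Δρ/Δz = 0.31/75 = 4.1 × 10⁻³ kg m⁻⁴
  158–165 m: Δρ/Δz = 0.03/7 = 4.3 × 10⁻³ kg m⁻⁴
The largest gradient is in the 50–70 m interval — the pycnocline.

50–70 m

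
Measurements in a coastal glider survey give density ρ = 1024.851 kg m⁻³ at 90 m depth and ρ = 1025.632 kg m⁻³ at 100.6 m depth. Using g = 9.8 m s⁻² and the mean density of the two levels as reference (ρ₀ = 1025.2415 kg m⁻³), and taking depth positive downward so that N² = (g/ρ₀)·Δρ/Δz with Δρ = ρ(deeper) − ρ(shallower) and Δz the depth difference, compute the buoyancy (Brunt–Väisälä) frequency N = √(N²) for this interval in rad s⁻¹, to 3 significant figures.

Δρ = 1025.632 − 1024.851 = 0.781 kg m⁻³ over Δz = 100.6 − 90 = 10.6 m.
N² = (9.8/1025.2415) × (0.781/10.6) = 7.0428 × 10⁻⁴ s⁻².
N = √(7.0428 × 10⁻⁴) = 0.026538 rad s⁻¹ ≈ 0.0265 rad s⁻¹.
N² > 0, so the interval is statically stable.

0.0265 rad s⁻¹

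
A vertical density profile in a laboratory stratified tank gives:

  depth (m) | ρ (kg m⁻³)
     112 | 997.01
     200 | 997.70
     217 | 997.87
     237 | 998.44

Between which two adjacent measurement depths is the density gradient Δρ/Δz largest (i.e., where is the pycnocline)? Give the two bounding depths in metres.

Compute the density gradient over each adjacent pair:
  112–200 m: Δρ/Δz = 0.69/88 = 7.8 × 10⁻³ kg m⁻⁴
  200–217 m: Δρ/Δz = 0.17/17 = 0.010 kg m⁻⁴
  217–237 m: Δρ/Δz = 0.57/20 = 0.028 kg m⁻⁴
The largest gradient is in the 217–237 m interval — the pycnocline.

217–237 m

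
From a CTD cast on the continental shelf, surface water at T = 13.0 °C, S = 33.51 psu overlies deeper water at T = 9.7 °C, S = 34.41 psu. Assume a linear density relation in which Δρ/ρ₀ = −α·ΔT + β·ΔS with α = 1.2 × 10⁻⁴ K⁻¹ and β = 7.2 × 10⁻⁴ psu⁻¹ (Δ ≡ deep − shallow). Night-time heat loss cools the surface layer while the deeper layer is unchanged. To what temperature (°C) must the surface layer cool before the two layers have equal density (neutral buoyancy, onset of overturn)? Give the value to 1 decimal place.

Neutral buoyancy requires Δρ = 0, i.e. −α(T_deep − T_surf′) + β(S_deep − S_surf) = 0.
T_surf′ = T_deep − (β/α)·ΔS = 9.7 − (7.2 × 10⁻⁴/1.2 × 10⁻⁴)·(+0.90) = 4.300 °C.
Cooling required: 13.0 − (4.300) = 8.700 °C.

4.3 °C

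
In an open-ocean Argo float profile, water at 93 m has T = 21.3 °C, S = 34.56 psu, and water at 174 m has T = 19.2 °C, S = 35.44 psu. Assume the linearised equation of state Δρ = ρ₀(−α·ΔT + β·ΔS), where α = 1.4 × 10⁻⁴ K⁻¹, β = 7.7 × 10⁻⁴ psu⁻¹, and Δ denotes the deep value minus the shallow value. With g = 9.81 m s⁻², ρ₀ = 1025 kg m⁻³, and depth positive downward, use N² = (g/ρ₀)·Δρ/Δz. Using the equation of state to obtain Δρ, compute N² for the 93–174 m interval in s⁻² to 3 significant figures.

ΔT = -2.1 K, ΔS = +0.88 psu (deep − shallow).
Δρ/ρ₀ = −αΔT + βΔS = 2.94 × 10⁻⁴ + 6.776 × 10⁻⁴ = 9.716 × 10⁻⁴, so Δρ ≈ 0.9959 kg m⁻³.
N² = (g/ρ₀)·Δρ/Δz = g·(Δρ/ρ₀)/Δz = 9.81 × 9.716 × 10⁻⁴ / 81 = 1.1767 × 10⁻⁴ s⁻² ≈ 1.18 × 10⁻⁴ s⁻².

1.18 × 10⁻⁴ s⁻²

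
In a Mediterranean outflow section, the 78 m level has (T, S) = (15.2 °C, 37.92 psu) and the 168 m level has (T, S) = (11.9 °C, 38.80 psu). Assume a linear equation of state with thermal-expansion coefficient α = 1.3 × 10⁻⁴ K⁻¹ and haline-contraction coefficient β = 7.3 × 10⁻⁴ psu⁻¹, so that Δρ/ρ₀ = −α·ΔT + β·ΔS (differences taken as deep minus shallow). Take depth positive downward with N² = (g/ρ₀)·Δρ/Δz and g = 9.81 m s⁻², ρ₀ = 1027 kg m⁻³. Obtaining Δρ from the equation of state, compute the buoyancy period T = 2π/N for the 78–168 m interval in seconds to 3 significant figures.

ΔT = -3.3 K, ΔS = +0.88 psu (deep − shallow).
Δρ/ρ₀ = −αΔT + βΔS = 4.29 × 10⁻⁴ + 6.424 × 10⁻⁴ = 1.0714 × 10⁻³, so Δρ ≈ 1.100 kg m⁻³.
N² = (g/ρ₀)·Δρ/Δz = g·(Δρ/ρ₀)/Δz = 9.81 × 1.0714 × 10⁻³ / 90 = 1.1678 × 10⁻⁴ s⁻².
N = √(1.1678 × 10⁻⁴) = 0.010806 rad s⁻¹ → T = 2π/N = 581.45 s ≈ 581 s.

581 s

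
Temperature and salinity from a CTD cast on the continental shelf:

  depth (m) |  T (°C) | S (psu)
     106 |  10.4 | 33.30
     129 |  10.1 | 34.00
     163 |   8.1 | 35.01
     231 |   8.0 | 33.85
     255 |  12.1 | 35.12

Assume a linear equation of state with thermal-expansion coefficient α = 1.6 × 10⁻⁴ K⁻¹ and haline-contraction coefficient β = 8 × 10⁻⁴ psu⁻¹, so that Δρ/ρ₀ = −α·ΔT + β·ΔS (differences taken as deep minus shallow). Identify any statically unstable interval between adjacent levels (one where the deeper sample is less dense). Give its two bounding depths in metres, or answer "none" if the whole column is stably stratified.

Evaluate Δρ/ρ₀ = −αΔT + βΔS across each adjacent pair:
  106–129 m: −αΔT+βΔS = −(1.6 × 10⁻⁴)(-0.3)+(8 × 10⁻⁴)(+0.70) = 6.1 × 10⁻⁴ → stable
  129–163 m: −αΔT+βΔS = −(1.6 × 10⁻⁴)(-2.0)+(8 × 10⁻⁴)(+1.01) = 1.1 × 10⁻³ → stable
  163–231 m: −αΔT+βΔS = −(1.6 × 10⁻⁴)(-0.1)+(8 × 10⁻⁴)(-1.16) = -9.1 × 10⁻⁴ → UNSTABLE
  231–255 m: −αΔT+βΔS = −(1.6 × 10⁻⁴)(+4.1)+(8 × 10⁻⁴)(+1.27) = 3.6 × 10⁻⁴ → stable
The 163–231 m interval has Δρ < 0: lighter water underlies denser water.

163–231 m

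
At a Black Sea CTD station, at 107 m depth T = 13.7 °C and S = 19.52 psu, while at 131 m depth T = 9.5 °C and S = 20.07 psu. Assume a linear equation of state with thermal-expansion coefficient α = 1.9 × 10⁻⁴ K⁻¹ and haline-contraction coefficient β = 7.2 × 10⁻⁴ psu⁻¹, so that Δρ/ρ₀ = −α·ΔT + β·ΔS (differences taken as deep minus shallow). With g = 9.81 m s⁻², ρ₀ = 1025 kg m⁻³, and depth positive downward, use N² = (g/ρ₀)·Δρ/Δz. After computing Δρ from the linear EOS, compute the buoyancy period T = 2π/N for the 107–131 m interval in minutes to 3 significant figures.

4.74 min

ΔT = -4.2 K, ΔS = +0.55 psu (deep − shallow).
Δρ/ρ₀ = −αΔT + βΔS = 7.98 × 10⁻⁴ + 3.96 × 10⁻⁴ = 1.194 × 10⁻³, so Δρ ≈ 1.224 kg m⁻³.
N² = (g/ρ₀)·Δρ/Δz = g·(Δρ/ρ₀)/Δz = 9.81 × 1.194 × 10⁻³ / 24 = 4.8805 × 10⁻⁴ s⁻².
N = √(4.8805 × 10⁻⁴) = 0.022092 rad s⁻¹ → T = 2π/N = 284.41 s = 4.7402 min ≈ 4.74 min.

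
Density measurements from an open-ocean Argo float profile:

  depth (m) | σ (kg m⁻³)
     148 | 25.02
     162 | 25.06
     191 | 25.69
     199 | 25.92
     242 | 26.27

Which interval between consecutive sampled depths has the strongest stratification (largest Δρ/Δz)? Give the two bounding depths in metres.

191–199 m

Compute the density gradient over each adjacent pair:
  148–162 m: Δρ/Δz = 0.04/14 = 2.9 × 10⁻³ kg m⁻⁴
  162–191 m: Δρ/Δz = 0.63/29 = 0.022 kg m⁻⁴
  191–199 m: Δρ/Δz = 0.23/8 = 0.029 kg m⁻⁴
  199–242 m: Δρ/Δz = 0.35/43 = 8.1 × 10⁻³ kg m⁻⁴
The largest gradient is in the 191–199 m interval — the pycnocline.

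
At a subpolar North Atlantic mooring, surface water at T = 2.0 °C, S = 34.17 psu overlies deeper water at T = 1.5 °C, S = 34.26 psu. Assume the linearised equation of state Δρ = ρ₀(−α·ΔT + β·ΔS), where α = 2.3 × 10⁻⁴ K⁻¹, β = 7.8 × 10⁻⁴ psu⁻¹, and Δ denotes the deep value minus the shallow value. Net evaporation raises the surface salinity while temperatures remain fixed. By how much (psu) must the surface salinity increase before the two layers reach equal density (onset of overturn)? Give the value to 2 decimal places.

0.24 psu

Neutral buoyancy requires −α(T_deep − T_surf) + β(S_deep − S_surf′) = 0.
S_surf′ = S_deep − (α/β)·ΔT = 34.26 − (2.3 × 10⁻⁴/7.8 × 10⁻⁴)·(-0.5) = 34.4074 psu.
Increase required: 34.4074 − 34.17 = 0.2374 psu.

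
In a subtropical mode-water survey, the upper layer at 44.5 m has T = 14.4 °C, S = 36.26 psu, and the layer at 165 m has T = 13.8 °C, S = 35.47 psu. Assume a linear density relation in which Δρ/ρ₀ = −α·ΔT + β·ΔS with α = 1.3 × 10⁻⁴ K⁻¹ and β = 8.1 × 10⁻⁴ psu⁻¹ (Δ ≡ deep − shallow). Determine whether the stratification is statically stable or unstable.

ΔT = 13.8 − 14.4 = -0.6 K and ΔS = 35.47 − 36.26 = -0.79 psu (deep − shallow).
−αΔT = 7.80 × 10⁻⁵; βΔS = -6.399 × 10⁻⁴; sum Δρ/ρ₀ = -5.619 × 10⁻⁴.
Δρ/ρ₀ < 0, so Δρ < 0: deeper water is lighter → statically unstable; the column would overturn.

unstable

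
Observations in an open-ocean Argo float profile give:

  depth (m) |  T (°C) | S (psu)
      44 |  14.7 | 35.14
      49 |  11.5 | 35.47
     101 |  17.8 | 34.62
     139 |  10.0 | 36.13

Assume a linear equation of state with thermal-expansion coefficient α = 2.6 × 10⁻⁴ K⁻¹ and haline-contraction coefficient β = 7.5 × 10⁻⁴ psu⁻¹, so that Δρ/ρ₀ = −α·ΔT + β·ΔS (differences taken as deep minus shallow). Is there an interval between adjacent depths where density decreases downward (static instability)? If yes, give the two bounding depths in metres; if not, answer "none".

49–101 m

Evaluate Δρ/ρ₀ = −αΔT + βΔS across each adjacent pair:
  44–49 m: −αΔT+βΔS = −(2.6 × 10⁻⁴)(-3.2)+(7.5 × 10⁻⁴)(+0.33) = 1.1 × 10⁻³ → stable
  49–101 m: −αΔT+βΔS = −(2.6 × 10⁻⁴)(+6.3)+(7.5 × 10⁻⁴)(-0.85) = -2.3 × 10⁻³ → UNSTABLE
  101–139 m: −αΔT+βΔS = −(2.6 × 10⁻⁴)(-7.8)+(7.5 × 10⁻⁴)(+1.51) = 3.2 × 10⁻³ → stable
The 49–101 m interval has Δρ < 0: lighter water underlies denser water.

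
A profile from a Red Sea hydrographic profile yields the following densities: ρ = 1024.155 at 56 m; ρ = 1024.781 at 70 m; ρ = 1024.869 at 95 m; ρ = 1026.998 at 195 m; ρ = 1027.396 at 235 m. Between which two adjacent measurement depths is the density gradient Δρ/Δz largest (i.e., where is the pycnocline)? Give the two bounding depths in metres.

56–70 m

Compute the density gradient over each adjacent pair:
  56–70 m: Δρ/Δz = 0.626/14 = 0.045 kg m⁻⁴
  70–95 m: Δρ/Δz = 0.088/25 = 3.5 × 10⁻³ kg m⁻⁴
  95–195 m: Δρ/Δz = 2.129/100 = 0.021 kg m⁻⁴
  195–235 m: Δρ/Δz = 0.398/40 = 0.010 kg m⁻⁴
The largest gradient is in the 56–70 m interval — the pycnocline.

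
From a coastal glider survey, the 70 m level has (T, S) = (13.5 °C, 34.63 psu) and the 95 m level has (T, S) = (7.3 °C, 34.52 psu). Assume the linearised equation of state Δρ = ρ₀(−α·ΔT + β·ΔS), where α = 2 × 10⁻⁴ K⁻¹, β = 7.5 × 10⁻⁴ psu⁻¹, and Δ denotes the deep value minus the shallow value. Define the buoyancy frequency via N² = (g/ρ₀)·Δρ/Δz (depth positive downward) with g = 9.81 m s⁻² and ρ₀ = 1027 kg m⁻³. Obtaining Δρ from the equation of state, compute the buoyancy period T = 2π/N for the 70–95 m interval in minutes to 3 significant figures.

ΔT = -6.2 K, ΔS = -0.11 psu (deep − shallow).
Δρ/ρ₀ = −αΔT + βΔS = 1.24 × 10⁻³ − 8.25 × 10⁻⁵ = 1.1575 × 10⁻³, so Δρ ≈ 1.189 kg m⁻³.
N² = (g/ρ₀)·Δρ/Δz = g·(Δρ/ρ₀)/Δz = 9.81 × 1.1575 × 10⁻³ / 25 = 4.5420 × 10⁻⁴ s⁻².
N = √(4.5420 × 10⁻⁴) = 0.021312 rad s⁻¹ → T = 2π/N = 294.82 s = 4.9137 min ≈ 4.91 min.

4.91 min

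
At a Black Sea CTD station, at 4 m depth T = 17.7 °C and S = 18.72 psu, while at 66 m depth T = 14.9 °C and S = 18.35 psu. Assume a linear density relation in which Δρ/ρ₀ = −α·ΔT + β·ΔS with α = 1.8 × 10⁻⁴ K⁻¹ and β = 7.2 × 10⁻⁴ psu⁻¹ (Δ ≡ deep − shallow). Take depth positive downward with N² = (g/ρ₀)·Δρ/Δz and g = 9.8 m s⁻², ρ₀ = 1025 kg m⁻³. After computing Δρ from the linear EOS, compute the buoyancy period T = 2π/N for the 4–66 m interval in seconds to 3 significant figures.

1.03 × 10³ s

ΔT = -2.8 K, ΔS = -0.37 psu (deep − shallow).
Δρ/ρ₀ = −αΔT + βΔS = 5.04 × 10⁻⁴ − 2.664 × 10⁻⁴ = 2.376 × 10⁻⁴, so Δρ ≈ 0.2435 kg m⁻³.
N² = (g/ρ₀)·Δρ/Δz = g·(Δρ/ρ₀)/Δz = 9.8 × 2.376 × 10⁻⁴ / 62 = 3.7556 × 10⁻⁵ s⁻².
N = √(3.7556 × 10⁻⁵) = 6.1283 × 10⁻³ rad s⁻¹ → T = 2π/N = 1.0253 × 10³ s ≈ 1.03 × 10³ s.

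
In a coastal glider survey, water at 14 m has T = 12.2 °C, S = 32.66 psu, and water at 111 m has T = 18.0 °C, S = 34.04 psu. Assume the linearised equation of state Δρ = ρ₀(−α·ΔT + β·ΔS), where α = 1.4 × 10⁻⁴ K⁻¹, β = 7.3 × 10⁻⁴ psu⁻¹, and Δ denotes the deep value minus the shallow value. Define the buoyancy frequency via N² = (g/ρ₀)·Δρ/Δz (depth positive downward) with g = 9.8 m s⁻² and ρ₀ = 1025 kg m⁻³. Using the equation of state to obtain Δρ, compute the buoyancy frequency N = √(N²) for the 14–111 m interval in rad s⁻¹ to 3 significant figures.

ΔT = +5.8 K, ΔS = +1.38 psu (deep − shallow).
Δρ/ρ₀ = −αΔT + βΔS = -8.12 × 10⁻⁴ + 1.0074 × 10⁻³ = 1.954 × 10⁻⁴, so Δρ ≈ 0.2003 kg m⁻³.
N² = (g/ρ₀)·Δρ/Δz = g·(Δρ/ρ₀)/Δz = 9.8 × 1.954 × 10⁻⁴ / 97 = 1.9741 × 10⁻⁵ s⁻².
N = √(1.9741 × 10⁻⁵) = 4.4431 × 10⁻³ rad s⁻¹ ≈ 4.44 × 10⁻³ rad s⁻¹.

4.44 × 10⁻³ rad s⁻¹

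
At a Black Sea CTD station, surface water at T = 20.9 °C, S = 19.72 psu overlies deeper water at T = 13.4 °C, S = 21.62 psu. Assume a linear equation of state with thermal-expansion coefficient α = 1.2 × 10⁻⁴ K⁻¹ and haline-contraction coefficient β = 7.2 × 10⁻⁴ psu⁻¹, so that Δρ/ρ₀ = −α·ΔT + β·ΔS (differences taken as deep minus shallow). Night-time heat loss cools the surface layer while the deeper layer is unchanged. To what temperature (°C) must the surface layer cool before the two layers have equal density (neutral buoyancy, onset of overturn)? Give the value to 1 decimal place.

2.0 °C

Neutral buoyancy requires Δρ = 0, i.e. −α(T_deep − T_surf′) + β(S_deep − S_surf) = 0.
T_surf′ = T_deep − (β/α)·ΔS = 13.4 − (7.2 × 10⁻⁴/1.2 × 10⁻⁴)·(+1.90) = 2.000 °C.
Cooling required: 20.9 − (2.000) = 18.900 °C.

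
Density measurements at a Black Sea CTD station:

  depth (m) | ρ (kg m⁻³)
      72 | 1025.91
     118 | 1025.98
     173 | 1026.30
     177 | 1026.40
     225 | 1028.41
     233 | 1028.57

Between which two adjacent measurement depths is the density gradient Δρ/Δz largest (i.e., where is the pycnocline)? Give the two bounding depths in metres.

Compute the density gradient over each adjacent pair:
  72–118 m: Δρ/Δz = 0.07/46 = 1.5 × 10⁻³ kg m⁻⁴
  118–173 m: Δρ/Δz = 0.32/55 = 5.8 × 10⁻³ kg m⁻⁴
  173–177 m: Δρ/Δz = 0.10/4 = 0.025 kg m⁻⁴
  177–225 m: Δρ/Δz = 2.01/48 = 0.042 kg m⁻⁴
  225–233 m: Δρ/Δz = 0.16/8 = 0.020 kg m⁻⁴
The largest gradient is in the 177–225 m interval — the pycnocline.

177–225 m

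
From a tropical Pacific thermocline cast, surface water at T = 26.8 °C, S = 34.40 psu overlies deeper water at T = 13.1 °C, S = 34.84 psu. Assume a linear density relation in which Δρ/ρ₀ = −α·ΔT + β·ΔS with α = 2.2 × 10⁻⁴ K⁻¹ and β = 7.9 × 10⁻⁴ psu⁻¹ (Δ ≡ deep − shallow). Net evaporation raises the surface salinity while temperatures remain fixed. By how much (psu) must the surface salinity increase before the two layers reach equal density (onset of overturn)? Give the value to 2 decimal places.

4.26 psu

Neutral buoyancy requires −α(T_deep − T_surf) + β(S_deep − S_surf′) = 0.
S_surf′ = S_deep − (α/β)·ΔT = 34.84 − (2.2 × 10⁻⁴/7.9 × 10⁻⁴)·(-13.7) = 38.6552 psu.
Increase required: 38.6552 − 34.40 = 4.2552 psu.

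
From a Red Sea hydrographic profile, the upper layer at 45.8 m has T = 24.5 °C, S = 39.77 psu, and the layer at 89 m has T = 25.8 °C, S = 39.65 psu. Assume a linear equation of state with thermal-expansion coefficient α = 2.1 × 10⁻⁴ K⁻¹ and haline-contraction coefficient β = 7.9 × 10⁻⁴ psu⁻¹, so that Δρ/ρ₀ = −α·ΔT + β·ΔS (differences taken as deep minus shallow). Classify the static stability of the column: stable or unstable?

ΔT = 25.8 − 24.5 = +1.3 K and ΔS = 39.65 − 39.77 = -0.12 psu (deep − shallow).
−αΔT = -2.73 × 10⁻⁴; βΔS = -9.48 × 10⁻⁵; sum Δρ/ρ₀ = -3.678 × 10⁻⁴.
Δρ/ρ₀ < 0, so Δρ < 0: deeper water is lighter → statically unstable; the column would overturn.

unstable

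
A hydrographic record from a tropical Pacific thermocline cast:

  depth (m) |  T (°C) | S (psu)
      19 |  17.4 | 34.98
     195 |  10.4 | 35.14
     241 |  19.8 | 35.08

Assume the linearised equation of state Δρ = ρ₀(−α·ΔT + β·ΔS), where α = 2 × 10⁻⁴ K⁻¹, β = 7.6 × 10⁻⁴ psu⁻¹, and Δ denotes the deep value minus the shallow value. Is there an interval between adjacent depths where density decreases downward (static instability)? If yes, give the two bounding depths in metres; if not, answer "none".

195–241 m

Evaluate Δρ/ρ₀ = −αΔT + βΔS across each adjacent pair:
  19–195 m: −αΔT+βΔS = −(2 × 10⁻⁴)(-7.0)+(7.6 × 10⁻⁴)(+0.16) = 1.5 × 10⁻³ → stable
  195–241 m: −αΔT+βΔS = −(2 × 10⁻⁴)(+9.4)+(7.6 × 10⁻⁴)(-0.06) = -1.9 × 10⁻³ → UNSTABLE
The 195–241 m interval has Δρ < 0: lighter water underlies denser water.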